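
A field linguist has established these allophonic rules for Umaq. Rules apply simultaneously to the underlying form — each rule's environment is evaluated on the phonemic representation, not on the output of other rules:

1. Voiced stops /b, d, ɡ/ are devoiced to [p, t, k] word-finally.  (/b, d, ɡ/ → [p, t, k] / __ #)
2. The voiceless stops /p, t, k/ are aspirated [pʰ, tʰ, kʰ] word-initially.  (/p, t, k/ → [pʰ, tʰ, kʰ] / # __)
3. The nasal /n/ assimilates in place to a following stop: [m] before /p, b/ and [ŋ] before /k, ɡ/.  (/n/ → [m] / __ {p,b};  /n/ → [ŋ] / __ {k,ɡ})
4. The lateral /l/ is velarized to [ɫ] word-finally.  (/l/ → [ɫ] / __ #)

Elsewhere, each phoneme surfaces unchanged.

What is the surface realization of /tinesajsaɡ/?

[tʰinesajsak]

/t/ (word-initial): word-initially, so rule 2 applies → [tʰ].
/i/ — not in any rule's target class → [i].
/n/ (between /i/ and /e/) fails the environment for rule 3, so it stays [n].
/e/ — not in any rule's target class → [e].
/s/ stays [s].
/a/ (between /s/ and /j/): no rule targets it → [a].
/j/ stays [j].
/s/ (between /j/ and /a/): no rule targets it → [s].
/a/ stays [a].
/ɡ/ (word-final) occurs word-finally → [k] by rule 1.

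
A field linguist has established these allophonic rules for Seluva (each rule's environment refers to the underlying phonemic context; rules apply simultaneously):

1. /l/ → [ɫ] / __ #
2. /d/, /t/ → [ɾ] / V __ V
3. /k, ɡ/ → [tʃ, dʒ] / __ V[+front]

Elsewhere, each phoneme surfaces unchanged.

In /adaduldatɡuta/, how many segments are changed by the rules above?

3

Segments that undergo a rule: /d/ → [ɾ] (rule 2); /d/ → [ɾ] (rule 2); /t/ → [ɾ] (rule 2).
All other segments surface unchanged.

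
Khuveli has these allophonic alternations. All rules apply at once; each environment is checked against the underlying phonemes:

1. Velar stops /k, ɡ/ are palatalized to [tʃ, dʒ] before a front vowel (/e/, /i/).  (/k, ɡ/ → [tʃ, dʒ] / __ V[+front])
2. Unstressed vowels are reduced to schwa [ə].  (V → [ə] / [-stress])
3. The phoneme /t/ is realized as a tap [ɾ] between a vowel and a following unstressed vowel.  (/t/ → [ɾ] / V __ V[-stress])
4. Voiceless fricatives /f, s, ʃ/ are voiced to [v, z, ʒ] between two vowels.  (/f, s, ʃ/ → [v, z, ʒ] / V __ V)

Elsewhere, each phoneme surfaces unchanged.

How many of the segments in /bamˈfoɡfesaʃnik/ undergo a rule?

5

Segments that undergo a rule: /a/ → [ə] (rule 2); /e/ → [ə] (rule 2); /s/ → [z] (rule 4); /a/ → [ə] (rule 2); /i/ → [ə] (rule 2).
All other segments surface unchanged.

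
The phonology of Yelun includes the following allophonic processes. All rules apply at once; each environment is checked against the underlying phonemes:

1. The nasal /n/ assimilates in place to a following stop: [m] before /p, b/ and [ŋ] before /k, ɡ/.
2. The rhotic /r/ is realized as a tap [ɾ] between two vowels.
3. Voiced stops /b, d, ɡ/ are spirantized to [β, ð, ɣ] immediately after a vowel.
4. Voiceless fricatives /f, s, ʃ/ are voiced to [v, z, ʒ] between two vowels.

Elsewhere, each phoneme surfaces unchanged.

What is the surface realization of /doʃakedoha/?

/d/ (word-initial) is in the target of rule 3 but the environment (immediately after a vowel) is not met → [d].
/o/ (between /d/ and /ʃ/) is unaffected → [o].
/ʃ/ meets the environment for rule 4 (between two vowels) → [ʒ].
/a/ stays [a].
/k/ — not in any rule's target class → [k].
/e/ (between /k/ and /d/) is unaffected → [e].
/d/ — between /e/ and /o/, immediately after a vowel — surfaces as [ð] (rule 3).
/o/ — not in any rule's target class → [o].
/h/ stays [h].
/a/ (word-final) is unaffected → [a].

[doʒakeðoha]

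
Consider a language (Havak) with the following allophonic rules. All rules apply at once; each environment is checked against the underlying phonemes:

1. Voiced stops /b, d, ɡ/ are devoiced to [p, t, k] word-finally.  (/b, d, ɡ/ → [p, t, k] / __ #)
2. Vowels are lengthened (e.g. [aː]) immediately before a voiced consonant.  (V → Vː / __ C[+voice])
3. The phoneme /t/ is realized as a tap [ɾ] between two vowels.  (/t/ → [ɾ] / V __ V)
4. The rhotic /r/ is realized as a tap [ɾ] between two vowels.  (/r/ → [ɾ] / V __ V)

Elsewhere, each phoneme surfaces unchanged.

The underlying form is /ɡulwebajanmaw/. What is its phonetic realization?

/ɡ/ (word-initial) fails the environment for rule 1, so it stays [ɡ].
/u/ meets the environment for rule 2 (before a voiced consonant) → [uː].
/e/ meets the environment for rule 2 (before a voiced consonant) → [eː].
/b/ (between /e/ and /a/) is in the target of rule 1 but the environment (word-finally) is not met → [b].
/a/ (between /b/ and /j/): before a voiced consonant, so rule 2 applies → [aː].
/a/ (between /j/ and /n/): before a voiced consonant, so rule 2 applies → [aː].
Rule 2 applies to /a/ (between /m/ and /w/: before a voiced consonant) → [aː].

[ɡuːlweːbaːjaːnmaːw]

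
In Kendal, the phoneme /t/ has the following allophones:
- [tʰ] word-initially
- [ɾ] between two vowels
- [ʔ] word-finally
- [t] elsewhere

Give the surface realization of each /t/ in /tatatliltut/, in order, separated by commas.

[tʰ], [ɾ], [t], [t], [ʔ]

Occurrence 1 (position 1): word-initially → [tʰ].
Occurrence 2 (position 3): between two vowels → [ɾ].
Occurrence 3 (position 5): no conditioning environment matches → elsewhere allophone [t].
Occurrence 4 (position 9): no conditioning environment matches → elsewhere allophone [t].
Occurrence 5 (position 11): word-finally → [ʔ].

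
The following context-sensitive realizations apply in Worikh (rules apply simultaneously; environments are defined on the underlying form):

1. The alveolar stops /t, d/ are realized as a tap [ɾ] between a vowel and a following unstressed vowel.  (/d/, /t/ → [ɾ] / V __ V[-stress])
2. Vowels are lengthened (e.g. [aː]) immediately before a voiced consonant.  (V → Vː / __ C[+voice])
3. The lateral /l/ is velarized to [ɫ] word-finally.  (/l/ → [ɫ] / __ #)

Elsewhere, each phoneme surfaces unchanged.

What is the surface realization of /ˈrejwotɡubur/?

/r/ (word-initial) is unaffected → [r].
/e/ (between /r/ and /j/) occurs before a voiced consonant → [eː] by rule 2.
/j/ — not in any rule's target class → [j].
/w/ stays [w].
/o/ (between /w/ and /t/): rule 2 targets it, but not before a voiced consonant → unchanged [o].
/t/ (between /o/ and /ɡ/) fails the environment for rule 1, so it stays [t].
/ɡ/ (between /t/ and /u/) is unaffected → [ɡ].
Rule 2 applies to /u/ (between /ɡ/ and /b/: before a voiced consonant) → [uː].
/b/ stays [b].
/u/ — between /b/ and /r/, before a voiced consonant — surfaces as [uː] (rule 2).
/r/ (word-final) is unaffected → [r].

[ˈreːjwotɡuːbuːr]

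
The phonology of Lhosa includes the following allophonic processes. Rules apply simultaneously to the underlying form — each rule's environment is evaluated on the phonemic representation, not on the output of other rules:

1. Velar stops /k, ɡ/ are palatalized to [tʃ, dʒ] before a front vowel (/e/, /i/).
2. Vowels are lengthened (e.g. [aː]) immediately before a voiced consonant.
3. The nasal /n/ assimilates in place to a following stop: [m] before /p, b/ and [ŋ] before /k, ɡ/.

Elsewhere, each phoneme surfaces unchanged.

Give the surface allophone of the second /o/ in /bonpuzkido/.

/o/ — word-final; rule 2 does not apply here → [o].

[o]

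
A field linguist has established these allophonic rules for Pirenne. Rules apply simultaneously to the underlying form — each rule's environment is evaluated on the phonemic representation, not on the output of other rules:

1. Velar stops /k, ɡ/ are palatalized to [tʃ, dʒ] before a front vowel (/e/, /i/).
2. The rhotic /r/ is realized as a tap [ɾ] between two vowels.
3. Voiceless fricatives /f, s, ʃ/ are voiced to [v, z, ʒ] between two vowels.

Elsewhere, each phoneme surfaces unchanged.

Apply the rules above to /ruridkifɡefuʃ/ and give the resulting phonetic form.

[ruɾidtʃifdʒevuʃ]

/r/ (word-initial) is in the target of rule 2 but the environment (between two vowels) is not met → [r].
/r/ — between /u/ and /i/, between two vowels — surfaces as [ɾ] (rule 2).
/k/ (between /d/ and /i/) occurs before a front vowel → [tʃ] by rule 1.
/f/ — between /i/ and /ɡ/; rule 3 does not apply here → [f].
/ɡ/ (between /f/ and /e/) occurs before a front vowel → [dʒ] by rule 1.
/f/ (between /e/ and /u/) occurs between two vowels → [v] by rule 3.
/ʃ/ (word-final) fails the environment for rule 3, so it stays [ʃ].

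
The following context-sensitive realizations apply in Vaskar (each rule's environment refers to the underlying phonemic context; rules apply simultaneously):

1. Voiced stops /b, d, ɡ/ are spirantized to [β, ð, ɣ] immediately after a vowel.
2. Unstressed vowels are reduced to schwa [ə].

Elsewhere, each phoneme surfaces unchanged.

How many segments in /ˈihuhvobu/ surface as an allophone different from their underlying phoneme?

Segments that undergo a rule: /u/ → [ə] (rule 2); /o/ → [ə] (rule 2); /b/ → [β] (rule 1); /u/ → [ə] (rule 2).
All other segments surface unchanged.

4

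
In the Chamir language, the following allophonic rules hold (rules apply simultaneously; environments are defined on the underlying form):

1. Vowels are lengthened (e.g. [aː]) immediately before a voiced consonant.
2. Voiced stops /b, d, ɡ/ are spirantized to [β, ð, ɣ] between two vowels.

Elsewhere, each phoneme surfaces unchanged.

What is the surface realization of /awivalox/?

/a/ (word-initial): before a voiced consonant, so rule 1 applies → [aː].
/w/ (between /a/ and /i/): no rule targets it → [w].
/i/ (between /w/ and /v/) occurs before a voiced consonant → [iː] by rule 1.
/v/ stays [v].
Rule 1 applies to /a/ (between /v/ and /l/: before a voiced consonant) → [aː].
/l/ (between /a/ and /o/): no rule targets it → [l].
/o/ (between /l/ and /x/): rule 1 targets it, but not before a voiced consonant → unchanged [o].
/x/ (word-final) is unaffected → [x].

[aːwiːvaːlox]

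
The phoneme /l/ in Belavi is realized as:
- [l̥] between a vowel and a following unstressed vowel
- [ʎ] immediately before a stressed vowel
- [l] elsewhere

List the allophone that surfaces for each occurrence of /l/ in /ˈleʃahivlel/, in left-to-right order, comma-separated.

[ʎ], [l], [l]

Occurrence 1 (position 1): immediately before a stressed vowel → [ʎ].
Occurrence 2 (position 8): no conditioning environment matches → elsewhere allophone [l].
Occurrence 3 (position 10): no conditioning environment matches → elsewhere allophone [l].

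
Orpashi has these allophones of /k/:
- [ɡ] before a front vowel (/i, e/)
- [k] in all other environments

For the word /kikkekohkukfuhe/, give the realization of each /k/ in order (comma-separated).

Occurrence 1 (position 1): before a front vowel (/i, e/) → [ɡ].
Occurrence 2 (position 3): no conditioning environment matches → elsewhere allophone [k].
Occurrence 3 (position 4): before a front vowel (/i, e/) → [ɡ].
Occurrence 4 (position 6): no conditioning environment matches → elsewhere allophone [k].
Occurrence 5 (position 9): no conditioning environment matches → elsewhere allophone [k].
Occurrence 6 (position 11): no conditioning environment matches → elsewhere allophone [k].

[ɡ], [k], [ɡ], [k], [k], [k]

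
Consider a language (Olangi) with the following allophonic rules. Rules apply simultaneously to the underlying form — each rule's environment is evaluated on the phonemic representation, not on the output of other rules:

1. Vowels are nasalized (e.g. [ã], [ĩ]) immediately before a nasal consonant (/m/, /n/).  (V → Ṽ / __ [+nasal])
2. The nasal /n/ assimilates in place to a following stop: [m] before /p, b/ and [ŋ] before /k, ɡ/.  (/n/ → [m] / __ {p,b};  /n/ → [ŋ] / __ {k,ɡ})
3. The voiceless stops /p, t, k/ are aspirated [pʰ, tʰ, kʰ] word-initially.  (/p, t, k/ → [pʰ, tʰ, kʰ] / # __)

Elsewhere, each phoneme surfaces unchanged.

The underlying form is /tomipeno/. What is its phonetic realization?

/t/ (word-initial) occurs word-initially → [tʰ] by rule 3.
Rule 1 applies to /o/ (between /t/ and /m/: before a nasal consonant) → [õ].
/m/ stays [m].
/i/ (between /m/ and /p/) is in the target of rule 1 but the environment (before a nasal consonant) is not met → [i].
/p/ (between /i/ and /e/) fails the environment for rule 3, so it stays [p].
Rule 1 applies to /e/ (between /p/ and /n/: before a nasal consonant) → [ẽ].
/n/ (between /e/ and /o/): rule 2 targets it, but not before a labial or velar stop → unchanged [n].
/o/ — word-final; rule 1 does not apply here → [o].

[tʰõmipẽno]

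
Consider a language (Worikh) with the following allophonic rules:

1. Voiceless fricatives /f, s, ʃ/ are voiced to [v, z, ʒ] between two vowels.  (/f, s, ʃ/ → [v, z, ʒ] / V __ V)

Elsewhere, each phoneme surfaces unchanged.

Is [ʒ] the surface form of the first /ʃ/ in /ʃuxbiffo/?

No

/ʃ/ — word-initial; rule 1 does not apply here → [ʃ].
The actual realization is [ʃ], not [ʒ].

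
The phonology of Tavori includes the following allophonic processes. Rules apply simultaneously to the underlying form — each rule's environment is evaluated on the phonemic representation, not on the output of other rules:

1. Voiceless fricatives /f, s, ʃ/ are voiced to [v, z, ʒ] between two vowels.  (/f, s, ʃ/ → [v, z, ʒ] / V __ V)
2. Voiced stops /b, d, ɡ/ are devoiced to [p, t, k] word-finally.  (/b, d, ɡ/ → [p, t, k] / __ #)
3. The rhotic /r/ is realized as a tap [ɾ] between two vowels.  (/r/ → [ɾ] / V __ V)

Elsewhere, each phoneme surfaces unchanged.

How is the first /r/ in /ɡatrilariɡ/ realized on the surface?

[r]

/r/ (between /t/ and /i/) fails the environment for rule 3, so it stays [r].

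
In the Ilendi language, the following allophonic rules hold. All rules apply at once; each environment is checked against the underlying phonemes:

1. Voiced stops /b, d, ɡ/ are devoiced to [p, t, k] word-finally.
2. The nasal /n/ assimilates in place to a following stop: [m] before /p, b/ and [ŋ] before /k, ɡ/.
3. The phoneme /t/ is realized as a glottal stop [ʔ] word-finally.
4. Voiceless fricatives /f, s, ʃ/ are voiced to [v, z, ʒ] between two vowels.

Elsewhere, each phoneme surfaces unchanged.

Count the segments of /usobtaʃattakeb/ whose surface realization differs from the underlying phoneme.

Segments that undergo a rule: /s/ → [z] (rule 4); /ʃ/ → [ʒ] (rule 4); /b/ → [p] (rule 1).
All other segments surface unchanged.

3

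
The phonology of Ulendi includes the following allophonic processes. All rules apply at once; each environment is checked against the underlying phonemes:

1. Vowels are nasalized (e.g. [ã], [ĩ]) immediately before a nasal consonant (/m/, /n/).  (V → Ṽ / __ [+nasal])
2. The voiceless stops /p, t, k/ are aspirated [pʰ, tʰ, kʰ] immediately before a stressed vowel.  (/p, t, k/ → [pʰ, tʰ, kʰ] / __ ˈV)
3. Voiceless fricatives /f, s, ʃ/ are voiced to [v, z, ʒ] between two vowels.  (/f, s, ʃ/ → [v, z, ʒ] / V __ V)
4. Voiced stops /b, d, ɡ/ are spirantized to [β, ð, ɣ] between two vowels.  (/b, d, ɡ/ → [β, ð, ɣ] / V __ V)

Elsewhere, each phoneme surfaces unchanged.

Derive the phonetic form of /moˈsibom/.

/m/ stays [m].
/o/ — between /m/ and /s/; rule 1 does not apply here → [o].
/s/ meets the environment for rule 3 (between two vowels) → [z].
/i/ — between /s/ and /b/; rule 1 does not apply here → [i].
/b/ — between /i/ and /o/, between two vowels — surfaces as [β] (rule 4).
/o/ meets the environment for rule 1 (before a nasal consonant) → [õ].
/m/ (word-final): no rule targets it → [m].

[moˈziβõm]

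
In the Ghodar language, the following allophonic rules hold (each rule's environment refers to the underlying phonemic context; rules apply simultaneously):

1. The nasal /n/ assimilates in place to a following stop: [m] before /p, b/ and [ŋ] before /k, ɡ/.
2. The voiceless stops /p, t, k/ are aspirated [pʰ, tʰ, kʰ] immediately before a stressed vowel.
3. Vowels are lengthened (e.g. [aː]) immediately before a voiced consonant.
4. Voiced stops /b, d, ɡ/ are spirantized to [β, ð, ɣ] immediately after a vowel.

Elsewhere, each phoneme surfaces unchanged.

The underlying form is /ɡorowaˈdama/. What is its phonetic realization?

/ɡ/ (word-initial) is in the target of rule 4 but the environment (immediately after a vowel) is not met → [ɡ].
Rule 3 applies to /o/ (between /ɡ/ and /r/: before a voiced consonant) → [oː].
Rule 3 applies to /o/ (between /r/ and /w/: before a voiced consonant) → [oː].
/a/ meets the environment for rule 3 (before a voiced consonant) → [aː].
/d/ meets the environment for rule 4 (immediately after a vowel) → [ð].
Rule 3 applies to /a/ (between /d/ and /m/: before a voiced consonant) → [aː].
/a/ (word-final): rule 3 targets it, but not before a voiced consonant → unchanged [a].

[ɡoːroːwaːˈðaːma]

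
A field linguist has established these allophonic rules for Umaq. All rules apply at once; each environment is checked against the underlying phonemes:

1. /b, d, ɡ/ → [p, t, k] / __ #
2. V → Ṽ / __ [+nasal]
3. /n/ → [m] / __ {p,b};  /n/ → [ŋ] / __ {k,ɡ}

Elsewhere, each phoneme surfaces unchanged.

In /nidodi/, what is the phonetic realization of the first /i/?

[i]

/i/ (between /n/ and /d/): rule 2 targets it, but not before a nasal consonant → unchanged [i].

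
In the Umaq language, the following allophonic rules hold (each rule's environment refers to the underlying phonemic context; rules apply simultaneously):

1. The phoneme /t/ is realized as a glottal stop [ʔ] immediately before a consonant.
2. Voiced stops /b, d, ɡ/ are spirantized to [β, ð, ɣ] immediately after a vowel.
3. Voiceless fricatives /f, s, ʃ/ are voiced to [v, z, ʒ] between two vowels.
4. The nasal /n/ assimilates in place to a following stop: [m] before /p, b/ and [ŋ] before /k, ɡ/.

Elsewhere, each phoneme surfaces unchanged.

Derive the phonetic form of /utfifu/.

[uʔfivu]

/u/ stays [u].
/t/ — between /u/ and /f/, immediately before a consonant — surfaces as [ʔ] (rule 1).
/f/ (between /t/ and /i/) is in the target of rule 3 but the environment (between two vowels) is not met → [f].
/i/ — not in any rule's target class → [i].
Rule 3 applies to /f/ (between /i/ and /u/: between two vowels) → [v].
/u/ — not in any rule's target class → [u].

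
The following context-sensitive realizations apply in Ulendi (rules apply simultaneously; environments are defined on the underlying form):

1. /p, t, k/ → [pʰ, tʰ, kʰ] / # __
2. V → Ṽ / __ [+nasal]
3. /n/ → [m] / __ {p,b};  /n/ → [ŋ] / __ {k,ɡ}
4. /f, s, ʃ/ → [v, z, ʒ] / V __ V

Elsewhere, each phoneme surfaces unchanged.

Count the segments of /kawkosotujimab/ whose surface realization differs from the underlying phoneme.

Segments that undergo a rule: /k/ → [kʰ] (rule 1); /s/ → [z] (rule 4); /i/ → [ĩ] (rule 2).
All other segments surface unchanged.

3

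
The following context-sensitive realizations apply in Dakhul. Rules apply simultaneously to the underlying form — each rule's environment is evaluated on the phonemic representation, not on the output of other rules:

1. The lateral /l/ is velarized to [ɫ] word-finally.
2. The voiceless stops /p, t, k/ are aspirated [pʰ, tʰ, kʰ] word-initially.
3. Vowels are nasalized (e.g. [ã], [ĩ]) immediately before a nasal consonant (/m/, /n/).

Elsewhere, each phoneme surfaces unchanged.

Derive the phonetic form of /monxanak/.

[mõnxãnak]

/m/ (word-initial) is unaffected → [m].
/o/ meets the environment for rule 3 (before a nasal consonant) → [õ].
/n/ (between /o/ and /x/) is unaffected → [n].
/x/ stays [x].
/a/ meets the environment for rule 3 (before a nasal consonant) → [ã].
/n/ (between /a/ and /a/) is unaffected → [n].
/a/ (between /n/ and /k/) is in the target of rule 3 but the environment (before a nasal consonant) is not met → [a].
/k/ (word-final) is in the target of rule 2 but the environment (word-initially) is not met → [k].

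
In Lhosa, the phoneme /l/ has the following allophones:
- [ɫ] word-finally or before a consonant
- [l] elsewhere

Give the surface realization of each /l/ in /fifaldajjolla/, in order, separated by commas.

[ɫ], [ɫ], [l]

Occurrence 1 (position 5): word-finally or before a consonant → [ɫ].
Occurrence 2 (position 11): word-finally or before a consonant → [ɫ].
Occurrence 3 (position 12): no conditioning environment matches → elsewhere allophone [l].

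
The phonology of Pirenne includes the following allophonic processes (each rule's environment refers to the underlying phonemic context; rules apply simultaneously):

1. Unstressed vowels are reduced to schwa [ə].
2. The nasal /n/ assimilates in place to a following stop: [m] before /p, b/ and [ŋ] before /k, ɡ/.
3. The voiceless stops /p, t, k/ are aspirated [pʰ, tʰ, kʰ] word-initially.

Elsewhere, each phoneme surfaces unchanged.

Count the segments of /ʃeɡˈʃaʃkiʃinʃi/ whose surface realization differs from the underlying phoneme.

4

Segments that undergo a rule: /e/ → [ə] (rule 1); /i/ → [ə] (rule 1); /i/ → [ə] (rule 1); /i/ → [ə] (rule 1).
All other segments surface unchanged.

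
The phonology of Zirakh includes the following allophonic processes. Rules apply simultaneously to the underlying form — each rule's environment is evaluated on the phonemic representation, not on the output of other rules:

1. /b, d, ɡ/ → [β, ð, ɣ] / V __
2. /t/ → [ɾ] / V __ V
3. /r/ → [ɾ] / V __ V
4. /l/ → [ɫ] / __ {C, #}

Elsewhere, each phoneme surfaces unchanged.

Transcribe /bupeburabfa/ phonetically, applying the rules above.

/b/ (word-initial): rule 1 targets it, but not immediately after a vowel → unchanged [b].
/u/ (between /b/ and /p/): no rule targets it → [u].
/p/ — not in any rule's target class → [p].
/e/ (between /p/ and /b/): no rule targets it → [e].
Rule 1 applies to /b/ (between /e/ and /u/: immediately after a vowel) → [β].
/u/ (between /b/ and /r/): no rule targets it → [u].
Rule 3 applies to /r/ (between /u/ and /a/: between two vowels) → [ɾ].
/a/ (between /r/ and /b/) is unaffected → [a].
/b/ (between /a/ and /f/) occurs immediately after a vowel → [β] by rule 1.
/f/ stays [f].
/a/ (word-final) is unaffected → [a].

[bupeβuɾaβfa]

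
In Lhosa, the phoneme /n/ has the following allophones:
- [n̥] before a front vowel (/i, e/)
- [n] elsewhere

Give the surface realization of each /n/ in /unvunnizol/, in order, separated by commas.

[n], [n], [n̥]

Occurrence 1 (position 2): no conditioning environment matches → elsewhere allophone [n].
Occurrence 2 (position 5): no conditioning environment matches → elsewhere allophone [n].
Occurrence 3 (position 6): before a front vowel (/i, e/) → [n̥].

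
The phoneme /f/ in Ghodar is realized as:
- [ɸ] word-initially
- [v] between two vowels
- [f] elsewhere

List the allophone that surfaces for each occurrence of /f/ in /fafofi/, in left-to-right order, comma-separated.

Occurrence 1 (position 1): word-initially → [ɸ].
Occurrence 2 (position 3): between two vowels → [v].
Occurrence 3 (position 5): between two vowels → [v].

[ɸ], [v], [v]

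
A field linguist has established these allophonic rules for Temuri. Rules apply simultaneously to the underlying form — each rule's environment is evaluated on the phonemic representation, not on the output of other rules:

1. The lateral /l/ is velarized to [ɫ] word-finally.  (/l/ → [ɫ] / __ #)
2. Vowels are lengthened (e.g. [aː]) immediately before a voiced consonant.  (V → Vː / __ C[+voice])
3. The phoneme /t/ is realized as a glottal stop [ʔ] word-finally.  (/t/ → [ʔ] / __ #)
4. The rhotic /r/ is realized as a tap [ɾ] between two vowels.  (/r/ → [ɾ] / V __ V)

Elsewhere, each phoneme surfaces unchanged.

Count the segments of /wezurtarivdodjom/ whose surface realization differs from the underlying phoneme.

7

Segments that undergo a rule: /e/ → [eː] (rule 2); /u/ → [uː] (rule 2); /a/ → [aː] (rule 2); /r/ → [ɾ] (rule 4); /i/ → [iː] (rule 2); /o/ → [oː] (rule 2); /o/ → [oː] (rule 2).
All other segments surface unchanged.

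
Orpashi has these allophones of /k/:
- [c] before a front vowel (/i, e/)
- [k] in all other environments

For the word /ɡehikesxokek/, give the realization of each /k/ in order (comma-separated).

[c], [c], [k]

Occurrence 1 (position 5): before a front vowel → [c].
Occurrence 2 (position 10): before a front vowel → [c].
Occurrence 3 (position 12): no conditioning environment matches → elsewhere allophone [k].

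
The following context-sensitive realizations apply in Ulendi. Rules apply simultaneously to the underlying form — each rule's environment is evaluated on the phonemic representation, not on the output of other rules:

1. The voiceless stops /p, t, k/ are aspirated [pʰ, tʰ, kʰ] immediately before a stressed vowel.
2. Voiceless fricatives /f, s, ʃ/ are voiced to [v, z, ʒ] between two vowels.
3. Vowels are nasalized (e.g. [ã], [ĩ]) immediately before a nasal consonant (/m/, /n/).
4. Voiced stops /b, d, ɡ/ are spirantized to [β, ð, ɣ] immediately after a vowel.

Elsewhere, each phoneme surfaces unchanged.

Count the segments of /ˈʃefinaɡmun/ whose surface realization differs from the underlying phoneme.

Segments that undergo a rule: /f/ → [v] (rule 2); /i/ → [ĩ] (rule 3); /ɡ/ → [ɣ] (rule 4); /u/ → [ũ] (rule 3).
All other segments surface unchanged.

4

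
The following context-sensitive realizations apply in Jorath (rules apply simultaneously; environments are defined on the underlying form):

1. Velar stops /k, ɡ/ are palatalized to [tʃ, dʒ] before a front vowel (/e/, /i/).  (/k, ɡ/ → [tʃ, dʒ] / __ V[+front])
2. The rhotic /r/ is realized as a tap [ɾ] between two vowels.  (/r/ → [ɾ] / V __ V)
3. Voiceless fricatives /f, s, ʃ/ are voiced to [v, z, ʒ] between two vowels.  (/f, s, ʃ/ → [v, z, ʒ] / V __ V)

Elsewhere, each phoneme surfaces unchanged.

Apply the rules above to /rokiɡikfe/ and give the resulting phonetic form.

[rotʃidʒikfe]

/r/ (word-initial) is in the target of rule 2 but the environment (between two vowels) is not met → [r].
/k/ (between /o/ and /i/) occurs before a front vowel → [tʃ] by rule 1.
/ɡ/ — between /i/ and /i/, before a front vowel — surfaces as [dʒ] (rule 1).
/k/ — between /i/ and /f/; rule 1 does not apply here → [k].
/f/ (between /k/ and /e/) is in the target of rule 3 but the environment (between two vowels) is not met → [f].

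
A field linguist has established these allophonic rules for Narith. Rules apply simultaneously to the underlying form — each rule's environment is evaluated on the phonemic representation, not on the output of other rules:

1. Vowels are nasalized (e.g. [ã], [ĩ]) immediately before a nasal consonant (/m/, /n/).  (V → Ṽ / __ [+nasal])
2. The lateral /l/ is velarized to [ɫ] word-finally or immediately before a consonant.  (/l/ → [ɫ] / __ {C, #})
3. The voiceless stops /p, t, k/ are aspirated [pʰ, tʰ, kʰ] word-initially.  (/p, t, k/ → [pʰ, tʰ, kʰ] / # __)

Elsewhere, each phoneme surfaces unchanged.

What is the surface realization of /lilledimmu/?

/l/ (word-initial): rule 2 targets it, but not word-finally or immediately before a consonant → unchanged [l].
/i/ (between /l/ and /l/) fails the environment for rule 1, so it stays [i].
/l/ (between /i/ and /l/) occurs word-finally or immediately before a consonant → [ɫ] by rule 2.
/l/ (between /l/ and /e/) fails the environment for rule 2, so it stays [l].
/e/ — between /l/ and /d/; rule 1 does not apply here → [e].
/i/ meets the environment for rule 1 (before a nasal consonant) → [ĩ].
/u/ (word-final) fails the environment for rule 1, so it stays [u].

[liɫledĩmmu]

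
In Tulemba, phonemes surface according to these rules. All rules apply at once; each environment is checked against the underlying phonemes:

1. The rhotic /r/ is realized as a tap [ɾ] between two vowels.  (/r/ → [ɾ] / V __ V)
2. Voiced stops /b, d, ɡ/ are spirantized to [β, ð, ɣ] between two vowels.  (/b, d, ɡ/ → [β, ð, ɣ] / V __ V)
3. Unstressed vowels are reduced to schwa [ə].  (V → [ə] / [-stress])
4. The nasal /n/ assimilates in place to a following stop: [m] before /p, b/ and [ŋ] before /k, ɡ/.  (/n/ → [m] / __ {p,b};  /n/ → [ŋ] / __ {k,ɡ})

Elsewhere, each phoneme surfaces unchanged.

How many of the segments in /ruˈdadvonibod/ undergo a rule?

6

Segments that undergo a rule: /u/ → [ə] (rule 3); /d/ → [ð] (rule 2); /o/ → [ə] (rule 3); /i/ → [ə] (rule 3); /b/ → [β] (rule 2); /o/ → [ə] (rule 3).
All other segments surface unchanged.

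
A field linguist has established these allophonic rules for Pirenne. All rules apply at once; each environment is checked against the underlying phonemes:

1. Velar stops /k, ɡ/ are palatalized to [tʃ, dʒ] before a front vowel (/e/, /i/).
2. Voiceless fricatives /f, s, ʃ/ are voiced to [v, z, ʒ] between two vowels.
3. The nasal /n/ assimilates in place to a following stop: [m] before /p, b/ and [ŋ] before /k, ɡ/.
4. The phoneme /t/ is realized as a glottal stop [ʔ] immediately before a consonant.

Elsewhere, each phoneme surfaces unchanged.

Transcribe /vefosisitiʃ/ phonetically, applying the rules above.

/v/ (word-initial): no rule targets it → [v].
/e/ (between /v/ and /f/) is unaffected → [e].
/f/ meets the environment for rule 2 (between two vowels) → [v].
/o/ (between /f/ and /s/): no rule targets it → [o].
/s/ (between /o/ and /i/) occurs between two vowels → [z] by rule 2.
/i/ stays [i].
/s/ (between /i/ and /i/): between two vowels, so rule 2 applies → [z].
/i/ stays [i].
/t/ (between /i/ and /i/) fails the environment for rule 4, so it stays [t].
/i/ (between /t/ and /ʃ/) is unaffected → [i].
/ʃ/ (word-final): rule 2 targets it, but not between two vowels → unchanged [ʃ].

[vevozizitiʃ]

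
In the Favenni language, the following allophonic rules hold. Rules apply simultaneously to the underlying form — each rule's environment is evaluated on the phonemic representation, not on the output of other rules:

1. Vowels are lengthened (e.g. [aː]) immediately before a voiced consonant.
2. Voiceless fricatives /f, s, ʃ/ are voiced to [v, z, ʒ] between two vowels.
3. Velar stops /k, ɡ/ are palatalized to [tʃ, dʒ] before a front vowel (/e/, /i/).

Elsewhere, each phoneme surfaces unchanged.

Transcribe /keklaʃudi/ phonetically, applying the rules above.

[tʃeklaʒuːdi]

Rule 3 applies to /k/ (word-initial: before a front vowel) → [tʃ].
/e/ — between /k/ and /k/; rule 1 does not apply here → [e].
/k/ — between /e/ and /l/; rule 3 does not apply here → [k].
/l/ stays [l].
/a/ (between /l/ and /ʃ/) fails the environment for rule 1, so it stays [a].
/ʃ/ (between /a/ and /u/): between two vowels, so rule 2 applies → [ʒ].
/u/ — between /ʃ/ and /d/, before a voiced consonant — surfaces as [uː] (rule 1).
/d/ — not in any rule's target class → [d].
/i/ (word-final) fails the environment for rule 1, so it stays [i].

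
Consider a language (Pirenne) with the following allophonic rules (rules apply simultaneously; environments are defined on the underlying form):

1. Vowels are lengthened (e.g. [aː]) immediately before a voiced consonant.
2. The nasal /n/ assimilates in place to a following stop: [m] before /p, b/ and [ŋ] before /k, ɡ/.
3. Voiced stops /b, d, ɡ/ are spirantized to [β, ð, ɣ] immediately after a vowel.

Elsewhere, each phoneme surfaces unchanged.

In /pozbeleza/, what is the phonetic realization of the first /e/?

/e/ — between /b/ and /l/, before a voiced consonant — surfaces as [eː] (rule 1).

[eː]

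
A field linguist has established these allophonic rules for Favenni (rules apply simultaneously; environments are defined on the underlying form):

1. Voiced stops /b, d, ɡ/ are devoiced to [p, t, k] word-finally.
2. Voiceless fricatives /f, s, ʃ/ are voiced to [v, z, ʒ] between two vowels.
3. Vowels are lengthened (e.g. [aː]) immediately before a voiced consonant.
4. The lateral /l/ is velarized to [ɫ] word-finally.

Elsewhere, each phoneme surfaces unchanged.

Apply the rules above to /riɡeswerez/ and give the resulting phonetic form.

/r/ (word-initial): no rule targets it → [r].
/i/ (between /r/ and /ɡ/) occurs before a voiced consonant → [iː] by rule 3.
/ɡ/ (between /i/ and /e/) is in the target of rule 1 but the environment (word-finally) is not met → [ɡ].
/e/ — between /ɡ/ and /s/; rule 3 does not apply here → [e].
/s/ (between /e/ and /w/): rule 2 targets it, but not between two vowels → unchanged [s].
/w/ — not in any rule's target class → [w].
Rule 3 applies to /e/ (between /w/ and /r/: before a voiced consonant) → [eː].
/r/ (between /e/ and /e/): no rule targets it → [r].
/e/ (between /r/ and /z/) occurs before a voiced consonant → [eː] by rule 3.
/z/ — not in any rule's target class → [z].

[riːɡesweːreːz]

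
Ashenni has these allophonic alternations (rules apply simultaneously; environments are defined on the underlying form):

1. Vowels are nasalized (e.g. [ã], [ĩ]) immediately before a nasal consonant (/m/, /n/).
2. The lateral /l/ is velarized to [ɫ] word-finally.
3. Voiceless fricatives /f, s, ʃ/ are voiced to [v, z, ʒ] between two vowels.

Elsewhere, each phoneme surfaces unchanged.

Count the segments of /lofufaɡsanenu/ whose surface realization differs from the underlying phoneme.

4

Segments that undergo a rule: /f/ → [v] (rule 3); /f/ → [v] (rule 3); /a/ → [ã] (rule 1); /e/ → [ẽ] (rule 1).
All other segments surface unchanged.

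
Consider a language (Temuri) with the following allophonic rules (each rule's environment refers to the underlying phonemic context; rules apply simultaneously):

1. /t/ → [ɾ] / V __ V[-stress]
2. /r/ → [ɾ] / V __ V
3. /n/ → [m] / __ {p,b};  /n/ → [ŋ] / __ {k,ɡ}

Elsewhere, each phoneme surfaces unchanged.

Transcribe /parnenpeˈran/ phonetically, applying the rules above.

[parnempeˈɾan]

/p/ (word-initial): no rule targets it → [p].
/a/ — not in any rule's target class → [a].
/r/ (between /a/ and /n/) is in the target of rule 2 but the environment (between two vowels) is not met → [r].
/n/ (between /r/ and /e/) is in the target of rule 3 but the environment (before a labial or velar stop) is not met → [n].
/e/ stays [e].
/n/ (between /e/ and /p/) occurs before a labial or velar stop → [m] by rule 3.
/p/ — not in any rule's target class → [p].
/e/ — not in any rule's target class → [e].
/r/ — between /e/ and /a/, between two vowels — surfaces as [ɾ] (rule 2).
/a/ — not in any rule's target class → [a].
/n/ — word-final; rule 3 does not apply here → [n].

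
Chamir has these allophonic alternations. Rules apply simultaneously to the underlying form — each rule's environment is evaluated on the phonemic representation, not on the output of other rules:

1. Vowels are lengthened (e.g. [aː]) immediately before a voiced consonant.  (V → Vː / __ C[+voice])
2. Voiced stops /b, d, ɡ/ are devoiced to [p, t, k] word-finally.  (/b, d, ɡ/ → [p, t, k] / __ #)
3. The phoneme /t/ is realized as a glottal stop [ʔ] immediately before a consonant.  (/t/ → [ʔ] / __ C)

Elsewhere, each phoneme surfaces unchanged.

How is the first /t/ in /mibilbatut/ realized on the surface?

[t]

/t/ (between /a/ and /u/) is in the target of rule 3 but the environment (immediately before a consonant) is not met → [t].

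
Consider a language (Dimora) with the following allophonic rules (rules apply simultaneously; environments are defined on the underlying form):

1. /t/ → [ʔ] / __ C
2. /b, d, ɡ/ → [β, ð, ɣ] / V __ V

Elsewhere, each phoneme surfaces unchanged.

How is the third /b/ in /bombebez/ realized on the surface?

/b/ (between /e/ and /e/) occurs between two vowels → [β] by rule 2.

[β]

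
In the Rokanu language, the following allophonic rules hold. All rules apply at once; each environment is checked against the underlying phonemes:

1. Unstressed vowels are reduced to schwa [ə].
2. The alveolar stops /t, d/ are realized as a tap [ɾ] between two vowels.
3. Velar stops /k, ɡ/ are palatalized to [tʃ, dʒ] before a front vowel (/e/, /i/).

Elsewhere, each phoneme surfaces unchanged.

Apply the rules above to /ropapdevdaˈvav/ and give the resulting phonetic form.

[rəpəpdəvdəˈvav]

/r/ stays [r].
Rule 1 applies to /o/ (between /r/ and /p/: in an unstressed syllable) → [ə].
/p/ stays [p].
Rule 1 applies to /a/ (between /p/ and /p/: in an unstressed syllable) → [ə].
/p/ stays [p].
/d/ (between /p/ and /e/) fails the environment for rule 2, so it stays [d].
/e/ (between /d/ and /v/) occurs in an unstressed syllable → [ə] by rule 1.
/v/ (between /e/ and /d/) is unaffected → [v].
/d/ (between /v/ and /a/) fails the environment for rule 2, so it stays [d].
/a/ (between /d/ and /v/) occurs in an unstressed syllable → [ə] by rule 1.
/v/ stays [v].
/a/ (between /v/ and /v/): rule 1 targets it, but not in an unstressed syllable → unchanged [a].
/v/ stays [v].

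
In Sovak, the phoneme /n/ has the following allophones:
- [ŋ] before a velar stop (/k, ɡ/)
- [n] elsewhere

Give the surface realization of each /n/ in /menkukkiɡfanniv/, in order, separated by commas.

Occurrence 1 (position 3): before a velar stop → [ŋ].
Occurrence 2 (position 12): no conditioning environment matches → elsewhere allophone [n].
Occurrence 3 (position 13): no conditioning environment matches → elsewhere allophone [n].

[ŋ], [n], [n]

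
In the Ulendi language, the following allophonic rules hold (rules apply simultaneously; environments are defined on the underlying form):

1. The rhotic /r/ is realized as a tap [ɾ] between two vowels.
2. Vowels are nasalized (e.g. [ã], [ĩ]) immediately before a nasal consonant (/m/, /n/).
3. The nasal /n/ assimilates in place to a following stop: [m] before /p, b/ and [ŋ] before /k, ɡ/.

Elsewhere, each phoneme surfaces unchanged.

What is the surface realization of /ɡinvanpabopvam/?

[ɡĩnvãmpabopvãm]

/ɡ/ (word-initial) is unaffected → [ɡ].
/i/ — between /ɡ/ and /n/, before a nasal consonant — surfaces as [ĩ] (rule 2).
/n/ (between /i/ and /v/) is in the target of rule 3 but the environment (before a labial or velar stop) is not met → [n].
/v/ stays [v].
/a/ — between /v/ and /n/, before a nasal consonant — surfaces as [ã] (rule 2).
/n/ meets the environment for rule 3 (before a labial or velar stop) → [m].
/p/ (between /n/ and /a/) is unaffected → [p].
/a/ (between /p/ and /b/): rule 2 targets it, but not before a nasal consonant → unchanged [a].
/b/ (between /a/ and /o/): no rule targets it → [b].
/o/ (between /b/ and /p/) is in the target of rule 2 but the environment (before a nasal consonant) is not met → [o].
/p/ (between /o/ and /v/): no rule targets it → [p].
/v/ (between /p/ and /a/): no rule targets it → [v].
/a/ (between /v/ and /m/) occurs before a nasal consonant → [ã] by rule 2.
/m/ — not in any rule's target class → [m].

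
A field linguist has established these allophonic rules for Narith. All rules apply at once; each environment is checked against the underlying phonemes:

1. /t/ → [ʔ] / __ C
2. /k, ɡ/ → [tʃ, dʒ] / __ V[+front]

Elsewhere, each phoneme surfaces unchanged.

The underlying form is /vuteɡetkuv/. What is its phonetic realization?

/v/ — not in any rule's target class → [v].
/u/ — not in any rule's target class → [u].
/t/ — between /u/ and /e/; rule 1 does not apply here → [t].
/e/ (between /t/ and /ɡ/) is unaffected → [e].
/ɡ/ (between /e/ and /e/) occurs before a front vowel → [dʒ] by rule 2.
/e/ — not in any rule's target class → [e].
/t/ meets the environment for rule 1 (immediately before a consonant) → [ʔ].
/k/ (between /t/ and /u/) fails the environment for rule 2, so it stays [k].
/u/ stays [u].
/v/ stays [v].

[vutedʒeʔkuv]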